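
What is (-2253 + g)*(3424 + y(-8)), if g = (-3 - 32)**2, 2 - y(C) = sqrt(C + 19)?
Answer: -3521928 + 1028*sqrt(11) ≈ -3.5185e+6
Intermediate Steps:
y(C) = 2 - sqrt(19 + C) (y(C) = 2 - sqrt(C + 19) = 2 - sqrt(19 + C))
g = 1225 (g = (-35)**2 = 1225)
(-2253 + g)*(3424 + y(-8)) = (-2253 + 1225)*(3424 + (2 - sqrt(19 - 8))) = -1028*(3424 + (2 - sqrt(11))) = -1028*(3426 - sqrt(11)) = -3521928 + 1028*sqrt(11)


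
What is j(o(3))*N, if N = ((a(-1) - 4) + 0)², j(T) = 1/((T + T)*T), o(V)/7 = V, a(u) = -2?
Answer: 2/49 ≈ 0.040816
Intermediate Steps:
o(V) = 7*V
j(T) = 1/(2*T²) (j(T) = 1/(((2*T))*T) = (1/(2*T))/T = 1/(2*T²))
N = 36 (N = ((-2 - 4) + 0)² = (-6 + 0)² = (-6)² = 36)
j(o(3))*N = (1/(2*(7*3)²))*36 = ((½)/21²)*36 = ((½)*(1/441))*36 = (1/882)*36 = 2/49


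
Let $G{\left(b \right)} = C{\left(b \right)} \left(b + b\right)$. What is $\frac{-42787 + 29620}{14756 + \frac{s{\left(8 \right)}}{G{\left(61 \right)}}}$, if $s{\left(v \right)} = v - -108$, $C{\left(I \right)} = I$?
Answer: $- \frac{16331469}{18302378} \approx -0.89231$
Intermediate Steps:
$s{\left(v \right)} = 108 + v$ ($s{\left(v \right)} = v + 108 = 108 + v$)
$G{\left(b \right)} = 2 b^{2}$ ($G{\left(b \right)} = b \left(b + b\right) = b 2 b = 2 b^{2}$)
$\frac{-42787 + 29620}{14756 + \frac{s{\left(8 \right)}}{G{\left(61 \right)}}} = \frac{-42787 + 29620}{14756 + \frac{108 + 8}{2 \cdot 61^{2}}} = - \frac{13167}{14756 + \frac{116}{2 \cdot 3721}} = - \frac{13167}{14756 + \frac{116}{7442}} = - \frac{13167}{14756 + 116 \cdot \frac{1}{7442}} = - \frac{13167}{14756 + \frac{58}{3721}} = - \frac{13167}{\frac{54907134}{3721}} = \left(-13167\right) \frac{3721}{54907134} = - \frac{16331469}{18302378}$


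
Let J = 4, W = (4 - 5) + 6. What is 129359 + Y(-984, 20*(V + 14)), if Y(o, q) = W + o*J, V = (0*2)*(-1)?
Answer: 125428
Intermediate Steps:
V = 0 (V = 0*(-1) = 0)
W = 5 (W = -1 + 6 = 5)
Y(o, q) = 5 + 4*o (Y(o, q) = 5 + o*4 = 5 + 4*o)
129359 + Y(-984, 20*(V + 14)) = 129359 + (5 + 4*(-984)) = 129359 + (5 - 3936) = 129359 - 3931 = 125428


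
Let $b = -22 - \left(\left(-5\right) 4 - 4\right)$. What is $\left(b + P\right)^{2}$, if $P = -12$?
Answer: $100$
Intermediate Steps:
$b = 2$ ($b = -22 - \left(-20 - 4\right) = -22 - -24 = -22 + 24 = 2$)
$\left(b + P\right)^{2} = \left(2 - 12\right)^{2} = \left(-10\right)^{2} = 100$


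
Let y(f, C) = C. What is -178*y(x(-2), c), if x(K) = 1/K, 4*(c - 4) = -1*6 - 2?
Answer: -356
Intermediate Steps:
c = 2 (c = 4 + (-1*6 - 2)/4 = 4 + (-6 - 2)/4 = 4 + (¼)*(-8) = 4 - 2 = 2)
-178*y(x(-2), c) = -178*2 = -356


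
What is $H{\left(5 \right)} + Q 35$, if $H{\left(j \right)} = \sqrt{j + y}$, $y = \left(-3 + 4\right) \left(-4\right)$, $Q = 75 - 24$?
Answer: $1786$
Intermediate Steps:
$Q = 51$
$y = -4$ ($y = 1 \left(-4\right) = -4$)
$H{\left(j \right)} = \sqrt{-4 + j}$ ($H{\left(j \right)} = \sqrt{j - 4} = \sqrt{-4 + j}$)
$H{\left(5 \right)} + Q 35 = \sqrt{-4 + 5} + 51 \cdot 35 = \sqrt{1} + 1785 = 1 + 1785 = 1786$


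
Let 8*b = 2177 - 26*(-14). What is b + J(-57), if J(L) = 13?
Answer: 2645/8 ≈ 330.63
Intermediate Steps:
b = 2541/8 (b = (2177 - 26*(-14))/8 = (2177 + 364)/8 = (⅛)*2541 = 2541/8 ≈ 317.63)
b + J(-57) = 2541/8 + 13 = 2645/8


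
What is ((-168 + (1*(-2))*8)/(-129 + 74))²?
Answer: 33856/3025 ≈ 11.192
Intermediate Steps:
((-168 + (1*(-2))*8)/(-129 + 74))² = ((-168 - 2*8)/(-55))² = ((-168 - 16)*(-1/55))² = (-184*(-1/55))² = (184/55)² = 33856/3025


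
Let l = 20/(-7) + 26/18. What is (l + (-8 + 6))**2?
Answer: 46225/3969 ≈ 11.647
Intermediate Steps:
l = -89/63 (l = 20*(-1/7) + 26*(1/18) = -20/7 + 13/9 = -89/63 ≈ -1.4127)
(l + (-8 + 6))**2 = (-89/63 + (-8 + 6))**2 = (-89/63 - 2)**2 = (-215/63)**2 = 46225/3969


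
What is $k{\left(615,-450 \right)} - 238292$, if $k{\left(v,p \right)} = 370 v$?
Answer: $-10742$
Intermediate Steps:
$k{\left(615,-450 \right)} - 238292 = 370 \cdot 615 - 238292 = 227550 - 238292 = -10742$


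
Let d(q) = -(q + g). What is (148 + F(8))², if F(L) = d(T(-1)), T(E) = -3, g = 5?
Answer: 21316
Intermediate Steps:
d(q) = -5 - q (d(q) = -(q + 5) = -(5 + q) = -5 - q)
F(L) = -2 (F(L) = -5 - 1*(-3) = -5 + 3 = -2)
(148 + F(8))² = (148 - 2)² = 146² = 21316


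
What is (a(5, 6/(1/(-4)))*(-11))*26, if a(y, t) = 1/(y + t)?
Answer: 286/19 ≈ 15.053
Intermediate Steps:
a(y, t) = 1/(t + y)
(a(5, 6/(1/(-4)))*(-11))*26 = (-11/(6/(1/(-4)) + 5))*26 = (-11/(6/(-¼) + 5))*26 = (-11/(6*(-4) + 5))*26 = (-11/(-24 + 5))*26 = (-11/(-19))*26 = -1/19*(-11)*26 = (11/19)*26 = 286/19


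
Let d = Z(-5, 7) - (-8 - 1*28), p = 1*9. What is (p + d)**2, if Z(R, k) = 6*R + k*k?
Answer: 4096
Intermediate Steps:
Z(R, k) = k**2 + 6*R (Z(R, k) = 6*R + k**2 = k**2 + 6*R)
p = 9
d = 55 (d = (7**2 + 6*(-5)) - (-8 - 1*28) = (49 - 30) - (-8 - 28) = 19 - 1*(-36) = 19 + 36 = 55)
(p + d)**2 = (9 + 55)**2 = 64**2 = 4096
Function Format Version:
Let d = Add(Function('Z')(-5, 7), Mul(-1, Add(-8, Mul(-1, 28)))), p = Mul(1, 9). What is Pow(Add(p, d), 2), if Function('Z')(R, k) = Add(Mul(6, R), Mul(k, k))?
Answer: 4096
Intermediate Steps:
Function('Z')(R, k) = Add(Pow(k, 2), Mul(6, R)) (Function('Z')(R, k) = Add(Mul(6, R), Pow(k, 2)) = Add(Pow(k, 2), Mul(6, R)))
p = 9
d = 55 (d = Add(Add(Pow(7, 2), Mul(6, -5)), Mul(-1, Add(-8, Mul(-1, 28)))) = Add(Add(49, -30), Mul(-1, Add(-8, -28))) = Add(19, Mul(-1, -36)) = Add(19, 36) = 55)
Pow(Add(p, d), 2) = Pow(Add(9, 55), 2) = Pow(64, 2) = 4096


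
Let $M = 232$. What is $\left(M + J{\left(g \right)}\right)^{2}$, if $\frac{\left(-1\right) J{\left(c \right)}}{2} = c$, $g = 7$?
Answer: $47524$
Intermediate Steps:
$J{\left(c \right)} = - 2 c$
$\left(M + J{\left(g \right)}\right)^{2} = \left(232 - 14\right)^{2} = 218^{2} = 47524$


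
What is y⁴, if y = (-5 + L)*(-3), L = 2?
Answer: 6561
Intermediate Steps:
y = 9 (y = (-5 + 2)*(-3) = -3*(-3) = 9)
y⁴ = 9⁴ = 6561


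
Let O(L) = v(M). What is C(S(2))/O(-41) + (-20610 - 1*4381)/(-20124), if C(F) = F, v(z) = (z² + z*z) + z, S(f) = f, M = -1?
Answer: 65239/20124 ≈ 3.2419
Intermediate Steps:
v(z) = z + 2*z² (v(z) = (z² + z²) + z = 2*z² + z = z + 2*z²)
O(L) = 1 (O(L) = -(1 + 2*(-1)) = -(1 - 2) = -1*(-1) = 1)
C(S(2))/O(-41) + (-20610 - 1*4381)/(-20124) = 2/1 + (-20610 - 1*4381)/(-20124) = 2*1 + (-20610 - 4381)*(-1/20124) = 2 - 24991*(-1/20124) = 2 + 24991/20124 = 65239/20124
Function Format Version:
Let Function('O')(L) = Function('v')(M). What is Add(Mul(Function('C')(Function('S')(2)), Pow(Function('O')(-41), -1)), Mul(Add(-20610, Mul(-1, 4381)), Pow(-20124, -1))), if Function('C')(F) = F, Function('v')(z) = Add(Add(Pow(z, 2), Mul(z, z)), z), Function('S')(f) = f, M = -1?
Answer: Rational(65239, 20124) ≈ 3.2419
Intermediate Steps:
Function('v')(z) = Add(z, Mul(2, Pow(z, 2))) (Function('v')(z) = Add(Add(Pow(z, 2), Pow(z, 2)), z) = Add(Mul(2, Pow(z, 2)), z) = Add(z, Mul(2, Pow(z, 2))))
Function('O')(L) = 1 (Function('O')(L) = Mul(-1, Add(1, Mul(2, -1))) = Mul(-1, Add(1, -2)) = Mul(-1, -1) = 1)
Add(Mul(Function('C')(Function('S')(2)), Pow(Function('O')(-41), -1)), Mul(Add(-20610, Mul(-1, 4381)), Pow(-20124, -1))) = Add(Mul(2, Pow(1, -1)), Mul(Add(-20610, Mul(-1, 4381)), Pow(-20124, -1))) = Add(Mul(2, 1), Mul(Add(-20610, -4381), Rational(-1, 20124))) = Add(2, Mul(-24991, Rational(-1, 20124))) = Add(2, Rational(24991, 20124)) = Rational(65239, 20124)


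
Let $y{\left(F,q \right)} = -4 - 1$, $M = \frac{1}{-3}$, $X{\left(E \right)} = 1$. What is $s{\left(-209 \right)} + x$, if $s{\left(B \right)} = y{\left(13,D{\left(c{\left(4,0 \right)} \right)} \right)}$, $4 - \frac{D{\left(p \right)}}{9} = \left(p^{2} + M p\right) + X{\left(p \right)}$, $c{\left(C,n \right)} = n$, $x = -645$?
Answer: $-650$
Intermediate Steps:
$M = - \frac{1}{3} \approx -0.33333$
$D{\left(p \right)} = 27 - 9 p^{2} + 3 p$ ($D{\left(p \right)} = 36 - 9 \left(\left(p^{2} - \frac{p}{3}\right) + 1\right) = 36 - 9 \left(1 + p^{2} - \frac{p}{3}\right) = 36 - \left(9 - 3 p + 9 p^{2}\right) = 27 - 9 p^{2} + 3 p$)
$y{\left(F,q \right)} = -5$ ($y{\left(F,q \right)} = -4 - 1 = -5$)
$s{\left(B \right)} = -5$
$s{\left(-209 \right)} + x = -5 - 645 = -650$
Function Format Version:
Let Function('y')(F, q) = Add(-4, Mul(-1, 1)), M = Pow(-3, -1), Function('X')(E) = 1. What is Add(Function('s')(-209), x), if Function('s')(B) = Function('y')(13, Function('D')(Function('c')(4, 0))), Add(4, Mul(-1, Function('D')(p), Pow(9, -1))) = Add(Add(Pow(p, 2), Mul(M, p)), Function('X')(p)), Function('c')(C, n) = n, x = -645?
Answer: -650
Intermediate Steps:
M = Rational(-1, 3) ≈ -0.33333
Function('D')(p) = Add(27, Mul(-9, Pow(p, 2)), Mul(3, p)) (Function('D')(p) = Add(36, Mul(-9, Add(Add(Pow(p, 2), Mul(Rational(-1, 3), p)), 1))) = Add(36, Mul(-9, Add(1, Pow(p, 2), Mul(Rational(-1, 3), p)))) = Add(36, Add(-9, Mul(-9, Pow(p, 2)), Mul(3, p))) = Add(27, Mul(-9, Pow(p, 2)), Mul(3, p)))
Function('y')(F, q) = -5 (Function('y')(F, q) = Add(-4, -1) = -5)
Function('s')(B) = -5
Add(Function('s')(-209), x) = Add(-5, -645) = -650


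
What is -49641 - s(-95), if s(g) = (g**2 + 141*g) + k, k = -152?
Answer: -45119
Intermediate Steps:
s(g) = -152 + g**2 + 141*g (s(g) = (g**2 + 141*g) - 152 = -152 + g**2 + 141*g)
-49641 - s(-95) = -49641 - (-152 + (-95)**2 + 141*(-95)) = -49641 - (-152 + 9025 - 13395) = -49641 - 1*(-4522) = -49641 + 4522 = -45119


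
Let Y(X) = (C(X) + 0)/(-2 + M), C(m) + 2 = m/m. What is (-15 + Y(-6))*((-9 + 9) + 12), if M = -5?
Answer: -1248/7 ≈ -178.29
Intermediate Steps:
C(m) = -1 (C(m) = -2 + m/m = -2 + 1 = -1)
Y(X) = 1/7 (Y(X) = (-1 + 0)/(-2 - 5) = -1/(-7) = -1*(-1/7) = 1/7)
(-15 + Y(-6))*((-9 + 9) + 12) = (-15 + 1/7)*((-9 + 9) + 12) = -104*(0 + 12)/7 = -104/7*12 = -1248/7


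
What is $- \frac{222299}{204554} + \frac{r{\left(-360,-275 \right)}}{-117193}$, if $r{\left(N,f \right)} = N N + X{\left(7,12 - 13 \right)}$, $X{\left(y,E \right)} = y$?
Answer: $- \frac{7509073855}{3424613846} \approx -2.1927$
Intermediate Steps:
$r{\left(N,f \right)} = 7 + N^{2}$ ($r{\left(N,f \right)} = N N + 7 = N^{2} + 7 = 7 + N^{2}$)
$- \frac{222299}{204554} + \frac{r{\left(-360,-275 \right)}}{-117193} = - \frac{222299}{204554} + \frac{7 + \left(-360\right)^{2}}{-117193} = \left(-222299\right) \frac{1}{204554} + \left(7 + 129600\right) \left(- \frac{1}{117193}\right) = - \frac{31757}{29222} + 129607 \left(- \frac{1}{117193}\right) = - \frac{31757}{29222} - \frac{129607}{117193} = - \frac{7509073855}{3424613846}$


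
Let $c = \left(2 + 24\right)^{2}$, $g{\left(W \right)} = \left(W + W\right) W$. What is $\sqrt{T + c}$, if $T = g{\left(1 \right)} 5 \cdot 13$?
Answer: $\sqrt{806} \approx 28.39$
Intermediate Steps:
$g{\left(W \right)} = 2 W^{2}$ ($g{\left(W \right)} = 2 W W = 2 W^{2}$)
$T = 130$ ($T = 2 \cdot 1^{2} \cdot 5 \cdot 13 = 2 \cdot 1 \cdot 5 \cdot 13 = 2 \cdot 5 \cdot 13 = 10 \cdot 13 = 130$)
$c = 676$ ($c = 26^{2} = 676$)
$\sqrt{T + c} = \sqrt{130 + 676} = \sqrt{806}$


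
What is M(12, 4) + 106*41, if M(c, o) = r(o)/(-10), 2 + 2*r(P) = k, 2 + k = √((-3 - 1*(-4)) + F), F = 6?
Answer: 21731/5 - √7/20 ≈ 4346.1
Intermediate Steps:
k = -2 + √7 (k = -2 + √((-3 - 1*(-4)) + 6) = -2 + √((-3 + 4) + 6) = -2 + √(1 + 6) = -2 + √7 ≈ 0.64575)
r(P) = -2 + √7/2 (r(P) = -1 + (-2 + √7)/2 = -1 + (-1 + √7/2) = -2 + √7/2)
M(c, o) = ⅕ - √7/20 (M(c, o) = (-2 + √7/2)/(-10) = (-2 + √7/2)*(-⅒) = ⅕ - √7/20)
M(12, 4) + 106*41 = (⅕ - √7/20) + 106*41 = (⅕ - √7/20) + 4346 = 21731/5 - √7/20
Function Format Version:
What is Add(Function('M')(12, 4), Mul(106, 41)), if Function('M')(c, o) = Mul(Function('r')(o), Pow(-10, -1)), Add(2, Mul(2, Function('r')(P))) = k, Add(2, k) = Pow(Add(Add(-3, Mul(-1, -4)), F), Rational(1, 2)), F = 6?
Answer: Add(Rational(21731, 5), Mul(Rational(-1, 20), Pow(7, Rational(1, 2)))) ≈ 4346.1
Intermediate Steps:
k = Add(-2, Pow(7, Rational(1, 2))) (k = Add(-2, Pow(Add(Add(-3, Mul(-1, -4)), 6), Rational(1, 2))) = Add(-2, Pow(Add(Add(-3, 4), 6), Rational(1, 2))) = Add(-2, Pow(Add(1, 6), Rational(1, 2))) = Add(-2, Pow(7, Rational(1, 2))) ≈ 0.64575)
Function('r')(P) = Add(-2, Mul(Rational(1, 2), Pow(7, Rational(1, 2)))) (Function('r')(P) = Add(-1, Mul(Rational(1, 2), Add(-2, Pow(7, Rational(1, 2))))) = Add(-1, Add(-1, Mul(Rational(1, 2), Pow(7, Rational(1, 2))))) = Add(-2, Mul(Rational(1, 2), Pow(7, Rational(1, 2)))))
Function('M')(c, o) = Add(Rational(1, 5), Mul(Rational(-1, 20), Pow(7, Rational(1, 2)))) (Function('M')(c, o) = Mul(Add(-2, Mul(Rational(1, 2), Pow(7, Rational(1, 2)))), Pow(-10, -1)) = Mul(Add(-2, Mul(Rational(1, 2), Pow(7, Rational(1, 2)))), Rational(-1, 10)) = Add(Rational(1, 5), Mul(Rational(-1, 20), Pow(7, Rational(1, 2)))))
Add(Function('M')(12, 4), Mul(106, 41)) = Add(Add(Rational(1, 5), Mul(Rational(-1, 20), Pow(7, Rational(1, 2)))), Mul(106, 41)) = Add(Add(Rational(1, 5), Mul(Rational(-1, 20), Pow(7, Rational(1, 2)))), 4346) = Add(Rational(21731, 5), Mul(Rational(-1, 20), Pow(7, Rational(1, 2))))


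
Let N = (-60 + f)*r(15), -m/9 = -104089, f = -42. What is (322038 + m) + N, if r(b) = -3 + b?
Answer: 1257615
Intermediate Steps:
m = 936801 (m = -9*(-104089) = 936801)
N = -1224 (N = (-60 - 42)*(-3 + 15) = -102*12 = -1224)
(322038 + m) + N = (322038 + 936801) - 1224 = 1258839 - 1224 = 1257615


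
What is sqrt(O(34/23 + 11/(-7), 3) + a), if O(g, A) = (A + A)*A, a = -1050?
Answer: 2*I*sqrt(258) ≈ 32.125*I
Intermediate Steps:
O(g, A) = 2*A**2 (O(g, A) = (2*A)*A = 2*A**2)
sqrt(O(34/23 + 11/(-7), 3) + a) = sqrt(2*3**2 - 1050) = sqrt(2*9 - 1050) = sqrt(18 - 1050) = sqrt(-1032) = 2*I*sqrt(258)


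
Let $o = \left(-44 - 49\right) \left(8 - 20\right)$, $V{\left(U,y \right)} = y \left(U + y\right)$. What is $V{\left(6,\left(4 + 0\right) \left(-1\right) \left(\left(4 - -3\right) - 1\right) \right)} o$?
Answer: $482112$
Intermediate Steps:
$o = 1116$ ($o = \left(-93\right) \left(-12\right) = 1116$)
$V{\left(6,\left(4 + 0\right) \left(-1\right) \left(\left(4 - -3\right) - 1\right) \right)} o = \left(4 + 0\right) \left(-1\right) \left(\left(4 - -3\right) - 1\right) \left(6 + \left(4 + 0\right) \left(-1\right) \left(\left(4 - -3\right) - 1\right)\right) 1116 = 4 \left(-1\right) \left(\left(4 + 3\right) - 1\right) \left(6 + 4 \left(-1\right) \left(\left(4 + 3\right) - 1\right)\right) 1116 = - 4 \left(7 - 1\right) \left(6 - 4 \left(7 - 1\right)\right) 1116 = \left(-4\right) 6 \left(6 - 24\right) 1116 = - 24 \left(6 - 24\right) 1116 = \left(-24\right) \left(-18\right) 1116 = 432 \cdot 1116 = 482112$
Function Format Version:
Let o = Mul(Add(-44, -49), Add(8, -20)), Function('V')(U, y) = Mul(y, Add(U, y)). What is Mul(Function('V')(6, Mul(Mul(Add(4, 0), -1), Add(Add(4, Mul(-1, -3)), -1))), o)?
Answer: 482112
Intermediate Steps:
o = 1116 (o = Mul(-93, -12) = 1116)
Mul(Function('V')(6, Mul(Mul(Add(4, 0), -1), Add(Add(4, Mul(-1, -3)), -1))), o) = Mul(Mul(Mul(Mul(Add(4, 0), -1), Add(Add(4, Mul(-1, -3)), -1)), Add(6, Mul(Mul(Add(4, 0), -1), Add(Add(4, Mul(-1, -3)), -1)))), 1116) = Mul(Mul(Mul(Mul(4, -1), Add(Add(4, 3), -1)), Add(6, Mul(Mul(4, -1), Add(Add(4, 3), -1)))), 1116) = Mul(Mul(Mul(-4, Add(7, -1)), Add(6, Mul(-4, Add(7, -1)))), 1116) = Mul(Mul(Mul(-4, 6), Add(6, Mul(-4, 6))), 1116) = Mul(Mul(-24, Add(6, -24)), 1116) = Mul(Mul(-24, -18), 1116) = Mul(432, 1116) = 482112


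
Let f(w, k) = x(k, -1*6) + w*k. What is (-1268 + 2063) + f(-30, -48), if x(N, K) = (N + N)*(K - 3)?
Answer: 3099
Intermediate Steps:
x(N, K) = 2*N*(-3 + K) (x(N, K) = (2*N)*(-3 + K) = 2*N*(-3 + K))
f(w, k) = -18*k + k*w (f(w, k) = 2*k*(-3 - 1*6) + w*k = 2*k*(-3 - 6) + k*w = 2*k*(-9) + k*w = -18*k + k*w)
(-1268 + 2063) + f(-30, -48) = (-1268 + 2063) - 48*(-18 - 30) = 795 - 48*(-48) = 795 + 2304 = 3099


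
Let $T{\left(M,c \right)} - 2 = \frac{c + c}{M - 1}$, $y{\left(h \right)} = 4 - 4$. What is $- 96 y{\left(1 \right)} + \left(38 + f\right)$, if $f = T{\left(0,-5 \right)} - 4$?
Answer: $46$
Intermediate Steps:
$y{\left(h \right)} = 0$
$T{\left(M,c \right)} = 2 + \frac{2 c}{-1 + M}$ ($T{\left(M,c \right)} = 2 + \frac{c + c}{M - 1} = 2 + \frac{2 c}{-1 + M}$)
$f = 8$ ($f = \frac{2 \left(-1 + 0 - 5\right)}{-1 + 0} - 4 = 2 \frac{1}{-1} \left(-6\right) - 4 = 2 \left(-1\right) \left(-6\right) - 4 = 12 - 4 = 8$)
$- 96 y{\left(1 \right)} + \left(38 + f\right) = \left(-96\right) 0 + \left(38 + 8\right) = 0 + 46 = 46$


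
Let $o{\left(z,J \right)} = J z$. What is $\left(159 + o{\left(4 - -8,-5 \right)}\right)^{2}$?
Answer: $9801$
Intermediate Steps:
$\left(159 + o{\left(4 - -8,-5 \right)}\right)^{2} = \left(159 - 5 \left(4 - -8\right)\right)^{2} = \left(159 - 5 \left(4 + 8\right)\right)^{2} = \left(159 - 60\right)^{2} = 99^{2} = 9801$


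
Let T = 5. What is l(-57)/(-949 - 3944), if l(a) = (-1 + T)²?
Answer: -16/4893 ≈ -0.0032700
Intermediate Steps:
l(a) = 16 (l(a) = (-1 + 5)² = 4² = 16)
l(-57)/(-949 - 3944) = 16/(-949 - 3944) = 16/(-4893) = 16*(-1/4893) = -16/4893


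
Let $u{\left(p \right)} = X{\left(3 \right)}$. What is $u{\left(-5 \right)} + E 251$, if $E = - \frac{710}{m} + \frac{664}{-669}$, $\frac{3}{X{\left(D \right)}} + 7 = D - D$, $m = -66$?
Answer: $\frac{126237700}{51513} \approx 2450.6$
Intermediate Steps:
$X{\left(D \right)} = - \frac{3}{7}$ ($X{\left(D \right)} = \frac{3}{-7 + \left(D - D\right)} = \frac{3}{-7 + 0} = \frac{3}{-7} = 3 \left(- \frac{1}{7}\right) = - \frac{3}{7}$)
$E = \frac{71861}{7359}$ ($E = - \frac{710}{-66} + \frac{664}{-669} = \left(-710\right) \left(- \frac{1}{66}\right) + 664 \left(- \frac{1}{669}\right) = \frac{355}{33} - \frac{664}{669} = \frac{71861}{7359} \approx 9.765$)
$u{\left(p \right)} = - \frac{3}{7}$
$u{\left(-5 \right)} + E 251 = - \frac{3}{7} + \frac{71861}{7359} \cdot 251 = - \frac{3}{7} + \frac{18037111}{7359} = \frac{126237700}{51513}$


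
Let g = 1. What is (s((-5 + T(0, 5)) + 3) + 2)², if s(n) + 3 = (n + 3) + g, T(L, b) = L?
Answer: 1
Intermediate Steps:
s(n) = 1 + n (s(n) = -3 + ((n + 3) + 1) = -3 + ((3 + n) + 1) = -3 + (4 + n) = 1 + n)
(s((-5 + T(0, 5)) + 3) + 2)² = ((1 + ((-5 + 0) + 3)) + 2)² = ((1 + (-5 + 3)) + 2)² = ((1 - 2) + 2)² = (-1 + 2)² = 1² = 1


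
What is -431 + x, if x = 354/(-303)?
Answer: -43649/101 ≈ -432.17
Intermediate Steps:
x = -118/101 (x = 354*(-1/303) = -118/101 ≈ -1.1683)
-431 + x = -431 - 118/101 = -43649/101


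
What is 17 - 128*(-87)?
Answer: 11153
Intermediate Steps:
17 - 128*(-87) = 17 + 11136 = 11153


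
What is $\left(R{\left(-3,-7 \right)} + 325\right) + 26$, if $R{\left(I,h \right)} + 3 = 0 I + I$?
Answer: $345$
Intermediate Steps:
$R{\left(I,h \right)} = -3 + I$ ($R{\left(I,h \right)} = -3 + \left(0 I + I\right) = -3 + \left(0 + I\right) = -3 + I$)
$\left(R{\left(-3,-7 \right)} + 325\right) + 26 = \left(\left(-3 - 3\right) + 325\right) + 26 = \left(-6 + 325\right) + 26 = 319 + 26 = 345$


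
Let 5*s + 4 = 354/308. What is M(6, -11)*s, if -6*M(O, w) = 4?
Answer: 439/1155 ≈ 0.38009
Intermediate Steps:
s = -439/770 (s = -4/5 + (354/308)/5 = -4/5 + (354*(1/308))/5 = -4/5 + (1/5)*(177/154) = -4/5 + 177/770 = -439/770 ≈ -0.57013)
M(O, w) = -2/3 (M(O, w) = -1/6*4 = -2/3)
M(6, -11)*s = -2/3*(-439/770) = 439/1155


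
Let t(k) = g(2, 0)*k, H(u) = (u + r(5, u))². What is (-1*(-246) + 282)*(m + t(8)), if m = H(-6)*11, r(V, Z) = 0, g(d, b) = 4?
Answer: 225984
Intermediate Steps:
H(u) = u² (H(u) = (u + 0)² = u²)
t(k) = 4*k
m = 396 (m = (-6)²*11 = 36*11 = 396)
(-1*(-246) + 282)*(m + t(8)) = (-1*(-246) + 282)*(396 + 4*8) = (246 + 282)*(396 + 32) = 528*428 = 225984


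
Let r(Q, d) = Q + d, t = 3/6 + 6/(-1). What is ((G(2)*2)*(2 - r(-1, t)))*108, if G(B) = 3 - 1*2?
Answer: 1836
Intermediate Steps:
t = -11/2 (t = 3*(⅙) + 6*(-1) = ½ - 6 = -11/2 ≈ -5.5000)
G(B) = 1 (G(B) = 3 - 2 = 1)
((G(2)*2)*(2 - r(-1, t)))*108 = ((1*2)*(2 - (-1 - 11/2)))*108 = (2*(2 - 1*(-13/2)))*108 = (2*(2 + 13/2))*108 = (2*(17/2))*108 = 17*108 = 1836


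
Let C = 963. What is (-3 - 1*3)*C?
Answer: -5778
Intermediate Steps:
(-3 - 1*3)*C = (-3 - 1*3)*963 = (-3 - 3)*963 = -6*963 = -5778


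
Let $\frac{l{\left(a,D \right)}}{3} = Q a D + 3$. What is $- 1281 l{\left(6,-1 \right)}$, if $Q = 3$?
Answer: $57645$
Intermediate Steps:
$l{\left(a,D \right)} = 9 + 9 D a$ ($l{\left(a,D \right)} = 3 \left(3 a D + 3\right) = 3 \left(3 D a + 3\right) = 3 \left(3 + 3 D a\right) = 9 + 9 D a$)
$- 1281 l{\left(6,-1 \right)} = - 1281 \left(9 + 9 \left(-1\right) 6\right) = - 1281 \left(9 - 54\right) = \left(-1281\right) \left(-45\right) = 57645$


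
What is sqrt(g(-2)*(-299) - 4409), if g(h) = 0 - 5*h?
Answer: 7*I*sqrt(151) ≈ 86.017*I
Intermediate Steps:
g(h) = -5*h
sqrt(g(-2)*(-299) - 4409) = sqrt(-5*(-2)*(-299) - 4409) = sqrt(10*(-299) - 4409) = sqrt(-2990 - 4409) = sqrt(-7399) = 7*I*sqrt(151)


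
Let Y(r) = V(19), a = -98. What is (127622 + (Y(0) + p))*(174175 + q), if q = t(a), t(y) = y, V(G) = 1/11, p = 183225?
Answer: 595224619486/11 ≈ 5.4111e+10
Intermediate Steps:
V(G) = 1/11
Y(r) = 1/11
q = -98
(127622 + (Y(0) + p))*(174175 + q) = (127622 + (1/11 + 183225))*(174175 - 98) = (127622 + 2015476/11)*174077 = (3419318/11)*174077 = 595224619486/11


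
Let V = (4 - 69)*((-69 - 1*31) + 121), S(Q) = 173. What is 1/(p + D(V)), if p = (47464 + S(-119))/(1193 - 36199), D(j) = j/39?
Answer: -35006/1272847 ≈ -0.027502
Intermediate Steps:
V = -1365 (V = -65*((-69 - 31) + 121) = -65*(-100 + 121) = -65*21 = -1365)
D(j) = j/39 (D(j) = j*(1/39) = j/39)
p = -47637/35006 (p = (47464 + 173)/(1193 - 36199) = 47637/(-35006) = 47637*(-1/35006) = -47637/35006 ≈ -1.3608)
1/(p + D(V)) = 1/(-47637/35006 + (1/39)*(-1365)) = 1/(-47637/35006 - 35) = 1/(-1272847/35006) = -35006/1272847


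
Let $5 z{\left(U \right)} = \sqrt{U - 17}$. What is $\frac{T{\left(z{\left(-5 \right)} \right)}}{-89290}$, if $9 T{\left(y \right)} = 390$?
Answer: $- \frac{13}{26787} \approx -0.00048531$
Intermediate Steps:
$z{\left(U \right)} = \frac{\sqrt{-17 + U}}{5}$ ($z{\left(U \right)} = \frac{\sqrt{U - 17}}{5} = \frac{\sqrt{-17 + U}}{5}$)
$T{\left(y \right)} = \frac{130}{3}$ ($T{\left(y \right)} = \frac{1}{9} \cdot 390 = \frac{130}{3}$)
$\frac{T{\left(z{\left(-5 \right)} \right)}}{-89290} = \frac{130}{3 \left(-89290\right)} = \frac{130}{3} \left(- \frac{1}{89290}\right) = - \frac{13}{26787}$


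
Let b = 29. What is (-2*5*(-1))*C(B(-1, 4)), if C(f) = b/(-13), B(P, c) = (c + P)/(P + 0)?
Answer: -290/13 ≈ -22.308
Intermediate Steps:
B(P, c) = (P + c)/P
C(f) = -29/13 (C(f) = 29/(-13) = 29*(-1/13) = -29/13)
(-2*5*(-1))*C(B(-1, 4)) = (-2*5*(-1))*(-29/13) = -10*(-1)*(-29/13) = 10*(-29/13) = -290/13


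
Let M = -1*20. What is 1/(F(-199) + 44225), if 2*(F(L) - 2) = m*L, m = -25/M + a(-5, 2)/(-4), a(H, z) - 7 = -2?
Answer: 1/44227 ≈ 2.2611e-5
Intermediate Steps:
a(H, z) = 5 (a(H, z) = 7 - 2 = 5)
M = -20
m = 0 (m = -25/(-20) + 5/(-4) = -25*(-1/20) + 5*(-1/4) = 5/4 - 5/4 = 0)
F(L) = 2 (F(L) = 2 + (0*L)/2 = 2 + (1/2)*0 = 2 + 0 = 2)
1/(F(-199) + 44225) = 1/(2 + 44225) = 1/44227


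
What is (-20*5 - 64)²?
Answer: 26896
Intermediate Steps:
(-20*5 - 64)² = (-100 - 64)² = (-164)² = 26896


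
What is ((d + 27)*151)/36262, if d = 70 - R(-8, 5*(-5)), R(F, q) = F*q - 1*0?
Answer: -15553/36262 ≈ -0.42891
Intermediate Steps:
R(F, q) = F*q (R(F, q) = F*q + 0 = F*q)
d = -130 (d = 70 - (-8)*5*(-5) = 70 - (-8)*(-25) = 70 - 1*200 = 70 - 200 = -130)
((d + 27)*151)/36262 = ((-130 + 27)*151)/36262 = -103*151*(1/36262) = -15553*1/36262 = -15553/36262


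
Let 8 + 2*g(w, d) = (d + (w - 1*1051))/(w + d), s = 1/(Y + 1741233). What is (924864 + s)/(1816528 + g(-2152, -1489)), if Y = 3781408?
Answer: 3719421202129765/7305312214882686 ≈ 0.50914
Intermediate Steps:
s = 1/5522641 (s = 1/(3781408 + 1741233) = 1/5522641 ≈ 1.8107e-7)
g(w, d) = -4 + (-1051 + d + w)/(2*(d + w)) (g(w, d) = -4 + ((d + (w - 1*1051))/(w + d))/2 = -4 + ((d + (w - 1051))/(d + w))/2 = -4 + ((d + (-1051 + w))/(d + w))/2 = -4 + ((-1051 + d + w)/(d + w))/2 = -4 + (-1051 + d + w)/(2*(d + w)))
(924864 + s)/(1816528 + g(-2152, -1489)) = (924864 + 1/5522641)/(1816528 + (-1051 - 7*(-1489) - 7*(-2152))/(2*(-1489 - 2152))) = 5107691845825/(5522641*(1816528 + (½)*(-1051 + 10423 + 15064)/(-3641))) = 5107691845825/(5522641*(1816528 + (½)*(-1/3641)*24436)) = 5107691845825/(5522641*(1816528 - 12218/3641)) = 5107691845825/(5522641*(6613966230/3641)) = (5107691845825/5522641)*(3641/6613966230) = 3719421202129765/7305312214882686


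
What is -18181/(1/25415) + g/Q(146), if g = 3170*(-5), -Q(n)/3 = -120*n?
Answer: -2428640526025/5256 ≈ -4.6207e+8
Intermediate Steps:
Q(n) = 360*n (Q(n) = -(-360)*n = 360*n)
g = -15850
-18181/(1/25415) + g/Q(146) = -18181/(1/25415) - 15850/(360*146) = -18181/1/25415 - 15850/52560 = -18181*25415 - 15850*1/52560 = -462070115 - 1585/5256 = -2428640526025/5256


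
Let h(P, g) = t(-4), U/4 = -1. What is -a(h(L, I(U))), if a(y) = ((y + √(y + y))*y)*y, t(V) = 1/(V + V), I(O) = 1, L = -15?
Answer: 1/512 - I/128 ≈ 0.0019531 - 0.0078125*I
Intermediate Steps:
U = -4 (U = 4*(-1) = -4)
t(V) = 1/(2*V)
h(P, g) = -⅛ (h(P, g) = (½)/(-4) = (½)*(-¼) = -⅛)
a(y) = y²*(y + √2*√y) (a(y) = ((y + √(2*y))*y)*y = ((y + √2*√y)*y)*y = (y*(y + √2*√y))*y = y²*(y + √2*√y))
-a(h(L, I(U))) = -((-⅛)³ + √2*(-⅛)^(5/2)) = -(-1/512 + √2*(I*√2/256)) = -(-1/512 + I/128) = 1/512 - I/128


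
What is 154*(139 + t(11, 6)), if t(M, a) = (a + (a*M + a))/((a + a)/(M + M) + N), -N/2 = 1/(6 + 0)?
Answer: 78034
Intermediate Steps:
N = -⅓ (N = -2/(6 + 0) = -2/6 = -2*⅙ = -⅓ ≈ -0.33333)
t(M, a) = (2*a + M*a)/(-⅓ + a/M) (t(M, a) = (a + (a*M + a))/((a + a)/(M + M) - ⅓) = (a + (M*a + a))/((2*a)/((2*M)) - ⅓) = (a + (a + M*a))/((2*a)*(1/(2*M)) - ⅓) = (2*a + M*a)/(a/M - ⅓) = (2*a + M*a)/(-⅓ + a/M))
154*(139 + t(11, 6)) = 154*(139 + 3*11*6*(2 + 11)/(-1*11 + 3*6)) = 154*(139 + 3*11*6*13/(-11 + 18)) = 154*(139 + 3*11*6*13/7) = 154*(139 + 3*11*6*(⅐)*13) = 154*(139 + 2574/7) = 154*(3547/7) = 78034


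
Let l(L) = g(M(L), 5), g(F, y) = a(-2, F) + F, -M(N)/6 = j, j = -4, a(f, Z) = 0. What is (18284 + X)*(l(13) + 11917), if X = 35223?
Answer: 638927087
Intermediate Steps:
M(N) = 24 (M(N) = -6*(-4) = 24)
g(F, y) = F (g(F, y) = 0 + F = F)
l(L) = 24
(18284 + X)*(l(13) + 11917) = (18284 + 35223)*(24 + 11917) = 53507*11941 = 638927087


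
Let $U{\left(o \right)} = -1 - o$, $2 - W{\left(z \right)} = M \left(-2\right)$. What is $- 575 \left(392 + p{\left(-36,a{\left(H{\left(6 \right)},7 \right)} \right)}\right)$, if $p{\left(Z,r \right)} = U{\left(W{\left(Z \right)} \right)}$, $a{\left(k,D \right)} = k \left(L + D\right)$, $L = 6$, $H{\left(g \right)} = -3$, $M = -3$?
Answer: $-227125$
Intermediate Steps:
$W{\left(z \right)} = -4$ ($W{\left(z \right)} = 2 - \left(-3\right) \left(-2\right) = 2 - 6 = -4$)
$a{\left(k,D \right)} = k \left(6 + D\right)$
$p{\left(Z,r \right)} = 3$ ($p{\left(Z,r \right)} = -1 - -4 = -1 + 4 = 3$)
$- 575 \left(392 + p{\left(-36,a{\left(H{\left(6 \right)},7 \right)} \right)}\right) = - 575 \left(392 + 3\right) = \left(-575\right) 395 = -227125$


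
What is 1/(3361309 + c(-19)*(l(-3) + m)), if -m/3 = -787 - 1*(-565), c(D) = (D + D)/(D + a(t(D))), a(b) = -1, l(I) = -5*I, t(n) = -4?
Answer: 10/33626029 ≈ 2.9739e-7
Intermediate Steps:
c(D) = 2*D/(-1 + D) (c(D) = (D + D)/(D - 1) = (2*D)/(-1 + D) = 2*D/(-1 + D))
m = 666 (m = -3*(-787 - 1*(-565)) = -3*(-787 + 565) = -3*(-222) = 666)
1/(3361309 + c(-19)*(l(-3) + m)) = 1/(3361309 + (2*(-19)/(-1 - 19))*(-5*(-3) + 666)) = 1/(3361309 + (2*(-19)/(-20))*(15 + 666)) = 1/(3361309 + (2*(-19)*(-1/20))*681) = 1/(3361309 + (19/10)*681) = 1/(3361309 + 12939/10) = 1/(33626029/10) = 10/33626029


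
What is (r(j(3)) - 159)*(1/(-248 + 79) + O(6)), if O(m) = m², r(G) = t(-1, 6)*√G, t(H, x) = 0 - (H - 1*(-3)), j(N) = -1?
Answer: -967197/169 - 12166*I/169 ≈ -5723.1 - 71.988*I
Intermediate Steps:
t(H, x) = -3 - H (t(H, x) = 0 - (H + 3) = 0 - (3 + H) = 0 + (-3 - H) = -3 - H)
r(G) = -2*√G (r(G) = (-3 - 1*(-1))*√G = (-3 + 1)*√G = -2*√G)
(r(j(3)) - 159)*(1/(-248 + 79) + O(6)) = (-2*I - 159)*(1/(-248 + 79) + 6²) = (-2*I - 159)*(1/(-169) + 36) = (-159 - 2*I)*(-1/169 + 36) = (-159 - 2*I)*(6083/169) = -967197/169 - 12166*I/169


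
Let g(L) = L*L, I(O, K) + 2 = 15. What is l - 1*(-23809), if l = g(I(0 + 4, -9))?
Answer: 23978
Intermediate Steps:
I(O, K) = 13 (I(O, K) = -2 + 15 = 13)
g(L) = L**2
l = 169 (l = 13**2 = 169)
l - 1*(-23809) = 169 - 1*(-23809) = 169 + 23809 = 23978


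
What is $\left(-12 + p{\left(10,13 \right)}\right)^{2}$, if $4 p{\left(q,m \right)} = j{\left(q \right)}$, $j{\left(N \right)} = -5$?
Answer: $\frac{2809}{16} \approx 175.56$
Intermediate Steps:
$p{\left(q,m \right)} = - \frac{5}{4}$ ($p{\left(q,m \right)} = \frac{1}{4} \left(-5\right) = - \frac{5}{4}$)
$\left(-12 + p{\left(10,13 \right)}\right)^{2} = \left(-12 - \frac{5}{4}\right)^{2} = \left(- \frac{53}{4}\right)^{2} = \frac{2809}{16}$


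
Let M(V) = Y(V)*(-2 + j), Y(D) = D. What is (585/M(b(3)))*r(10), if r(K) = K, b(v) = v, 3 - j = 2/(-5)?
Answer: 9750/7 ≈ 1392.9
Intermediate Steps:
j = 17/5 (j = 3 - 2/(-5) = 3 - 2*(-1)/5 = 3 - 1*(-⅖) = 3 + ⅖ = 17/5 ≈ 3.4000)
M(V) = 7*V/5 (M(V) = V*(-2 + 17/5) = V*(7/5) = 7*V/5)
(585/M(b(3)))*r(10) = (585/(((7/5)*3)))*10 = (585/(21/5))*10 = (585*(5/21))*10 = (975/7)*10 = 9750/7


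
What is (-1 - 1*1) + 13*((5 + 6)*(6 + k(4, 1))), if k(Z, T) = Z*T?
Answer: 1428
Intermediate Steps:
k(Z, T) = T*Z
(-1 - 1*1) + 13*((5 + 6)*(6 + k(4, 1))) = (-1 - 1*1) + 13*((5 + 6)*(6 + 1*4)) = (-1 - 1) + 13*(11*(6 + 4)) = -2 + 13*(11*10) = -2 + 13*110 = -2 + 1430 = 1428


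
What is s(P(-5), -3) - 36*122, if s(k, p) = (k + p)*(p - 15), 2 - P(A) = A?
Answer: -4464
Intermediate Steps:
P(A) = 2 - A
s(k, p) = (-15 + p)*(k + p) (s(k, p) = (k + p)*(-15 + p) = (-15 + p)*(k + p))
s(P(-5), -3) - 36*122 = ((-3)² - 15*(2 - 1*(-5)) - 15*(-3) + (2 - 1*(-5))*(-3)) - 36*122 = (9 - 15*(2 + 5) + 45 + (2 + 5)*(-3)) - 4392 = (9 - 15*7 + 45 + 7*(-3)) - 4392 = (9 - 105 + 45 - 21) - 4392 = -72 - 4392 = -4464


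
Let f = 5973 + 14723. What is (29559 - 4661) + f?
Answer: 45594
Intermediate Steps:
f = 20696
(29559 - 4661) + f = (29559 - 4661) + 20696 = 24898 + 20696 = 45594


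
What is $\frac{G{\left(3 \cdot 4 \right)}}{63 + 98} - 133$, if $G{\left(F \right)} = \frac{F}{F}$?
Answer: $- \frac{21412}{161} \approx -132.99$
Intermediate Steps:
$G{\left(F \right)} = 1$
$\frac{G{\left(3 \cdot 4 \right)}}{63 + 98} - 133 = \frac{1}{63 + 98} \cdot 1 - 133 = \frac{1}{161} \cdot 1 - 133 = \frac{1}{161} - 133 = - \frac{21412}{161}$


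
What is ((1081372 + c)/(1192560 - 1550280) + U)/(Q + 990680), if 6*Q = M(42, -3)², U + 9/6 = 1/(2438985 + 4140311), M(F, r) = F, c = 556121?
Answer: -54181323617/8834479776681920 ≈ -6.1329e-6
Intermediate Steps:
U = -9868943/6579296 (U = -3/2 + 1/(2438985 + 4140311) = -3/2 + 1/6579296 = -9868943/6579296 ≈ -1.5000)
Q = 294 (Q = (⅙)*42² = (⅙)*1764 = 294)
((1081372 + c)/(1192560 - 1550280) + U)/(Q + 990680) = ((1081372 + 556121)/(1192560 - 1550280) - 9868943/6579296)/(294 + 990680) = (1637493/(-357720) - 9868943/6579296)/990974 = (1637493*(-1/357720) - 9868943/6579296)*(1/990974) = (-49621/10840 - 9868943/6579296)*(1/990974) = -54181323617/8914946080*1/990974 = -54181323617/8834479776681920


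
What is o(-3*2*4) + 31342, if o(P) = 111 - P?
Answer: 31477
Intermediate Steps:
o(-3*2*4) + 31342 = (111 - (-3*2)*4) + 31342 = (111 - (-6)*4) + 31342 = (111 - 1*(-24)) + 31342 = (111 + 24) + 31342 = 135 + 31342 = 31477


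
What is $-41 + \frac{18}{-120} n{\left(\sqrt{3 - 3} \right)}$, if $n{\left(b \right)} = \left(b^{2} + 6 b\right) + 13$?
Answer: $- \frac{859}{20} \approx -42.95$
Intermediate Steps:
$n{\left(b \right)} = 13 + b^{2} + 6 b$
$-41 + \frac{18}{-120} n{\left(\sqrt{3 - 3} \right)} = -41 + \frac{18}{-120} \left(13 + \left(\sqrt{3 - 3}\right)^{2} + 6 \sqrt{3 - 3}\right) = -41 + 18 \left(- \frac{1}{120}\right) \left(13 + \left(\sqrt{0}\right)^{2} + 6 \sqrt{0}\right) = -41 - \frac{3 \left(13 + 0^{2} + 6 \cdot 0\right)}{20} = -41 - \frac{3 \left(13 + 0 + 0\right)}{20} = -41 - \frac{39}{20} = - \frac{859}{20}$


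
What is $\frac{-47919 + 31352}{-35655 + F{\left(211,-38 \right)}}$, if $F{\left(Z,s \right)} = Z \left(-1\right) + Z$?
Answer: $\frac{16567}{35655} \approx 0.46465$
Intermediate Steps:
$F{\left(Z,s \right)} = 0$ ($F{\left(Z,s \right)} = - Z + Z = 0$)
$\frac{-47919 + 31352}{-35655 + F{\left(211,-38 \right)}} = \frac{-47919 + 31352}{-35655 + 0} = - \frac{16567}{-35655} = \left(-16567\right) \left(- \frac{1}{35655}\right) = \frac{16567}{35655}$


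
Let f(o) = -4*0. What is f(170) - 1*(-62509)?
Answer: 62509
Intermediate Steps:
f(o) = 0
f(170) - 1*(-62509) = 0 - 1*(-62509) = 0 + 62509 = 62509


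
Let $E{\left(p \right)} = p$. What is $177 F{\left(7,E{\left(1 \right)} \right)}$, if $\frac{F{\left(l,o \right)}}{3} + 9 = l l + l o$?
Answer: $24957$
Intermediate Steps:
$F{\left(l,o \right)} = -27 + 3 l^{2} + 3 l o$ ($F{\left(l,o \right)} = -27 + 3 \left(l l + l o\right) = -27 + 3 \left(l^{2} + l o\right) = -27 + \left(3 l^{2} + 3 l o\right) = -27 + 3 l^{2} + 3 l o$)
$177 F{\left(7,E{\left(1 \right)} \right)} = 177 \left(-27 + 3 \cdot 7^{2} + 3 \cdot 7 \cdot 1\right) = 177 \left(-27 + 3 \cdot 49 + 21\right) = 177 \left(-27 + 147 + 21\right) = 177 \cdot 141 = 24957$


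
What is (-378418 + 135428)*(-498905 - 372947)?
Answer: 211851317480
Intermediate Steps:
(-378418 + 135428)*(-498905 - 372947) = -242990*(-871852) = 211851317480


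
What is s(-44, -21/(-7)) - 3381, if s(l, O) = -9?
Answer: -3390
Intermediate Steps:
s(-44, -21/(-7)) - 3381 = -9 - 3381 = -3390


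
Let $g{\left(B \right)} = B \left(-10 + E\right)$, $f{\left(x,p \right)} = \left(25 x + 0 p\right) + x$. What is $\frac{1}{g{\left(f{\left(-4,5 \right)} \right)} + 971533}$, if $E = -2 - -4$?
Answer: $\frac{1}{972365} \approx 1.0284 \cdot 10^{-6}$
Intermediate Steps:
$E = 2$ ($E = -2 + 4 = 2$)
$f{\left(x,p \right)} = 26 x$ ($f{\left(x,p \right)} = \left(25 x + 0\right) + x = 25 x + x = 26 x$)
$g{\left(B \right)} = - 8 B$ ($g{\left(B \right)} = B \left(-10 + 2\right) = B \left(-8\right) = - 8 B$)
$\frac{1}{g{\left(f{\left(-4,5 \right)} \right)} + 971533} = \frac{1}{- 8 \cdot 26 \left(-4\right) + 971533} = \frac{1}{\left(-8\right) \left(-104\right) + 971533} = \frac{1}{832 + 971533} = \frac{1}{972365}$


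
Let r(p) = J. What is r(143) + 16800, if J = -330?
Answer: 16470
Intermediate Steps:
r(p) = -330
r(143) + 16800 = -330 + 16800 = 16470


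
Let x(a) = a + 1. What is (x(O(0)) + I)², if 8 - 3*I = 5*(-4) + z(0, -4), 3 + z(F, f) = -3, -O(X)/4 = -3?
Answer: 5329/9 ≈ 592.11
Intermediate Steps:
O(X) = 12 (O(X) = -4*(-3) = 12)
x(a) = 1 + a
z(F, f) = -6 (z(F, f) = -3 - 3 = -6)
I = 34/3 (I = 8/3 - (5*(-4) - 6)/3 = 8/3 - (-20 - 6)/3 = 8/3 - ⅓*(-26) = 8/3 + 26/3 = 34/3 ≈ 11.333)
(x(O(0)) + I)² = ((1 + 12) + 34/3)² = (13 + 34/3)² = (73/3)² = 5329/9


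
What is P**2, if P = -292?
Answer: 85264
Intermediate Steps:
P**2 = (-292)**2 = 85264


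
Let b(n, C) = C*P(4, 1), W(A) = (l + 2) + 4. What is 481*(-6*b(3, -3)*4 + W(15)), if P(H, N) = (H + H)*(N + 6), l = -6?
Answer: 1939392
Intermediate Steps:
P(H, N) = 2*H*(6 + N) (P(H, N) = (2*H)*(6 + N) = 2*H*(6 + N))
W(A) = 0 (W(A) = (-6 + 2) + 4 = -4 + 4 = 0)
b(n, C) = 56*C (b(n, C) = C*(2*4*(6 + 1)) = C*(2*4*7) = C*56 = 56*C)
481*(-6*b(3, -3)*4 + W(15)) = 481*(-336*(-3)*4 + 0) = 481*(-6*(-168)*4 + 0) = 481*(1008*4 + 0) = 481*(4032 + 0) = 481*4032 = 1939392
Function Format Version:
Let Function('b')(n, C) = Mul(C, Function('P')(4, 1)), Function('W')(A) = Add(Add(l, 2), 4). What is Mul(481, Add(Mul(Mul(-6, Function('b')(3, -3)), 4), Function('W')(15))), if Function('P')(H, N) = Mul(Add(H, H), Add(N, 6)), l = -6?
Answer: 1939392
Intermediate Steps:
Function('P')(H, N) = Mul(2, H, Add(6, N)) (Function('P')(H, N) = Mul(Mul(2, H), Add(6, N)) = Mul(2, H, Add(6, N)))
Function('W')(A) = 0 (Function('W')(A) = Add(Add(-6, 2), 4) = Add(-4, 4) = 0)
Function('b')(n, C) = Mul(56, C) (Function('b')(n, C) = Mul(C, Mul(2, 4, Add(6, 1))) = Mul(C, Mul(2, 4, 7)) = Mul(C, 56) = Mul(56, C))
Mul(481, Add(Mul(Mul(-6, Function('b')(3, -3)), 4), Function('W')(15))) = Mul(481, Add(Mul(Mul(-6, Mul(56, -3)), 4), 0)) = Mul(481, Add(Mul(Mul(-6, -168), 4), 0)) = Mul(481, Add(Mul(1008, 4), 0)) = Mul(481, Add(4032, 0)) = Mul(481, 4032) = 1939392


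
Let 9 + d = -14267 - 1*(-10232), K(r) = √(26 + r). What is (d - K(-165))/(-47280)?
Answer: 337/3940 + I*√139/47280 ≈ 0.085533 + 0.00024936*I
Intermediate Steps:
d = -4044 (d = -9 + (-14267 - 1*(-10232)) = -9 + (-14267 + 10232) = -9 - 4035 = -4044)
(d - K(-165))/(-47280) = (-4044 - √(26 - 165))/(-47280) = (-4044 - √(-139))*(-1/47280) = (-4044 - I*√139)*(-1/47280) = 337/3940 + I*√139/47280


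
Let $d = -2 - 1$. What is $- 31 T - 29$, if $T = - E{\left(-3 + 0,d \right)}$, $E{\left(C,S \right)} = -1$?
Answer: $-60$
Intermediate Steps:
$d = -3$
$T = 1$ ($T = \left(-1\right) \left(-1\right) = 1$)
$- 31 T - 29 = \left(-31\right) 1 - 29 = -31 - 29 = -60$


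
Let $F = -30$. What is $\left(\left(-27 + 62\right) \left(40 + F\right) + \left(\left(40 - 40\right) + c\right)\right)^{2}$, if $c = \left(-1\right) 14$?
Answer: $112896$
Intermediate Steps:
$c = -14$
$\left(\left(-27 + 62\right) \left(40 + F\right) + \left(\left(40 - 40\right) + c\right)\right)^{2} = \left(\left(-27 + 62\right) \left(40 - 30\right) + \left(\left(40 - 40\right) - 14\right)\right)^{2} = \left(35 \cdot 10 + \left(\left(40 - 40\right) - 14\right)\right)^{2} = \left(350 + \left(0 - 14\right)\right)^{2} = \left(350 - 14\right)^{2} = 336^{2} = 112896$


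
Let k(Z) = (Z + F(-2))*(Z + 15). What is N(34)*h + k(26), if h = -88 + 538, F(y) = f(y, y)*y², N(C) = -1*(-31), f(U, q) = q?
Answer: 14688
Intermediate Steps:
N(C) = 31
F(y) = y³ (F(y) = y*y² = y³)
k(Z) = (-8 + Z)*(15 + Z) (k(Z) = (Z + (-2)³)*(Z + 15) = (Z - 8)*(15 + Z) = (-8 + Z)*(15 + Z))
h = 450
N(34)*h + k(26) = 31*450 + (-120 + 26² + 7*26) = 13950 + (-120 + 676 + 182) = 13950 + 738 = 14688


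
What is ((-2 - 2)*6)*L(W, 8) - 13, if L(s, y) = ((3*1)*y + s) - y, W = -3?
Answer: -325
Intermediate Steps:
L(s, y) = s + 2*y (L(s, y) = (3*y + s) - y = (s + 3*y) - y = s + 2*y)
((-2 - 2)*6)*L(W, 8) - 13 = ((-2 - 2)*6)*(-3 + 2*8) - 13 = (-4*6)*(-3 + 16) - 13 = -24*13 - 13 = -312 - 13 = -325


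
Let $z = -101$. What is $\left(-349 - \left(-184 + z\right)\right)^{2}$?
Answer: $4096$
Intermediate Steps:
$\left(-349 - \left(-184 + z\right)\right)^{2} = \left(-349 + \left(184 - -101\right)\right)^{2} = \left(-349 + \left(184 + 101\right)\right)^{2} = \left(-349 + 285\right)^{2} = \left(-64\right)^{2} = 4096$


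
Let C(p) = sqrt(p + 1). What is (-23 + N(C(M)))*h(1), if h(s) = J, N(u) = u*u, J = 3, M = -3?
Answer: -75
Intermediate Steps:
C(p) = sqrt(1 + p)
N(u) = u**2
h(s) = 3
(-23 + N(C(M)))*h(1) = (-23 + (sqrt(1 - 3))**2)*3 = (-23 + (sqrt(-2))**2)*3 = (-23 + (I*sqrt(2))**2)*3 = (-23 - 2)*3 = -25*3 = -75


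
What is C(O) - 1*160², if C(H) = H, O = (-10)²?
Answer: -25500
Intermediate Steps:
O = 100
C(O) - 1*160² = 100 - 1*160² = 100 - 1*25600 = 100 - 25600 = -25500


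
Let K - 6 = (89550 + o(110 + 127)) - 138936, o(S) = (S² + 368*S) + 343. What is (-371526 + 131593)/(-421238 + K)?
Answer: 239933/326890 ≈ 0.73399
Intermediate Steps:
o(S) = 343 + S² + 368*S
K = 94348 (K = 6 + ((89550 + (343 + (110 + 127)² + 368*(110 + 127))) - 138936) = 6 + ((89550 + (343 + 237² + 368*237)) - 138936) = 6 + ((89550 + (343 + 56169 + 87216)) - 138936) = 6 + ((89550 + 143728) - 138936) = 6 + (233278 - 138936) = 6 + 94342 = 94348)
(-371526 + 131593)/(-421238 + K) = (-371526 + 131593)/(-421238 + 94348) = -239933/(-326890) = -239933*(-1/326890) = 239933/326890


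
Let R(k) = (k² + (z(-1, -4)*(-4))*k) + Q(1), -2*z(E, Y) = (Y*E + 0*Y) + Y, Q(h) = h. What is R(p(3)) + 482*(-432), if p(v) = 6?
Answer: -208187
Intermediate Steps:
z(E, Y) = -Y/2 - E*Y/2 (z(E, Y) = -((Y*E + 0*Y) + Y)/2 = -((E*Y + 0) + Y)/2 = -(E*Y + Y)/2 = -(Y + E*Y)/2 = -Y/2 - E*Y/2)
R(k) = 1 + k² (R(k) = (k² + (-½*(-4)*(1 - 1)*(-4))*k) + 1 = (k² + (-½*(-4)*0*(-4))*k) + 1 = (k² + (0*(-4))*k) + 1 = (k² + 0*k) + 1 = (k² + 0) + 1 = k² + 1 = 1 + k²)
R(p(3)) + 482*(-432) = (1 + 6²) + 482*(-432) = (1 + 36) - 208224 = 37 - 208224 = -208187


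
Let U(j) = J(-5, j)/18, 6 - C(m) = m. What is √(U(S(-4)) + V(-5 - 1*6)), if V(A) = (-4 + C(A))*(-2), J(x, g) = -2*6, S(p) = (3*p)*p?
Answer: 4*I*√15/3 ≈ 5.164*I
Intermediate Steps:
C(m) = 6 - m
S(p) = 3*p²
J(x, g) = -12
V(A) = -4 + 2*A (V(A) = (-4 + (6 - A))*(-2) = (2 - A)*(-2) = -4 + 2*A)
U(j) = -⅔ (U(j) = -12/18 = -12*1/18 = -⅔)
√(U(S(-4)) + V(-5 - 1*6)) = √(-⅔ + (-4 + 2*(-5 - 1*6))) = √(-⅔ + (-4 + 2*(-5 - 6))) = √(-⅔ + (-4 + 2*(-11))) = √(-⅔ + (-4 - 22)) = √(-⅔ - 26) = √(-80/3) = 4*I*√15/3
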